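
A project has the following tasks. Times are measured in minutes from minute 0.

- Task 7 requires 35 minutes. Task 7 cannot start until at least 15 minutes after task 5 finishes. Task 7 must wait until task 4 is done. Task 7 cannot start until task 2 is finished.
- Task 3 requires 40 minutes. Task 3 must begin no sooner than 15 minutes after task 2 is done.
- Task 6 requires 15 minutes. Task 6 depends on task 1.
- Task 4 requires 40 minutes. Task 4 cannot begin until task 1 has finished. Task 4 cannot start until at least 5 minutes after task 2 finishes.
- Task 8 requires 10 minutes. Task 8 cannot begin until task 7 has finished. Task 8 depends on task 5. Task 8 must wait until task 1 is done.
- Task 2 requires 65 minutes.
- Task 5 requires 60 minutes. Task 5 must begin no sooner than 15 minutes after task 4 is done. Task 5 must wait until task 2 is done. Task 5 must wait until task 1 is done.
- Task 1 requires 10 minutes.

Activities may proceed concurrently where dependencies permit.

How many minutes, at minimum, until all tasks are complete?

245

Nothing blocks task 2, so it runs from minute 0 to minute 65.
Task 3 cannot begin until task 2 (finishes minute 65, plus 15-minute gap → minute 80). It runs from minute 80 to 80 + 40 = minute 120.
Task 1 can start immediately at minute 0; it finishes at minute 10.
After task 1 (finishes minute 10), task 6 can start at minute 10 and finishes at minute 25.
Task 4 has to wait for task 1 (finishes minute 10); task 2 (finishes minute 65, plus 5-minute gap → minute 70). The latest of these is minute 70, so task 4 runs minute 70 to 70 + 40 = minute 110.
Task 5 cannot start until task 4 (finishes minute 110, plus 15-minute gap → minute 125); task 2 (finishes minute 65); task 1 (finishes minute 10). The controlling bound is minute 125, so task 5 finishes at 125 + 60 = minute 185.
For task 7: task 5 (finishes minute 185, plus 15-minute gap → minute 200); task 4 (finishes minute 110); task 2 (finishes minute 65). Taking the maximum gives a start of minute 200, and it finishes at 200 + 35 = minute 235.
Task 8 has to wait for task 7 (finishes minute 235); task 5 (finishes minute 185); task 1 (finishes minute 10). The latest of these is minute 235, so task 8 runs minute 235 to 235 + 10 = minute 245.
All tasks are finished once the last one completes. Finish times: Task 1 at 10, Task 2 at 65, Task 3 at 120, Task 4 at 110, Task 5 at 185, Task 6 at 25, Task 7 at 235, Task 8 at 245. The latest is minute 245.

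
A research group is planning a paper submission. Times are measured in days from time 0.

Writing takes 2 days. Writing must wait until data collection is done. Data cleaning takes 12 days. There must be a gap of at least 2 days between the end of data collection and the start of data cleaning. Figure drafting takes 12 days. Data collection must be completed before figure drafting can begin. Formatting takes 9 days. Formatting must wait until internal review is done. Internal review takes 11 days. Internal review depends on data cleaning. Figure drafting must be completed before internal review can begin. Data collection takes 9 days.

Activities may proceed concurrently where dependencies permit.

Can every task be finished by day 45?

Nothing blocks data collection, so it runs from day 0 to day 9.
Writing cannot begin until data collection (finishes day 9). It runs from day 9 to 9 + 2 = day 11.
Figure drafting waits on data collection (finishes day 9), so it starts at day 9 and finishes at 9 + 12 = day 21.
Data cleaning cannot begin until data collection (finishes day 9, plus 2-day gap → day 11). It runs from day 11 to 11 + 12 = day 23.
Internal review has to wait for data cleaning (finishes day 23); figure drafting (finishes day 21). The latest of these is day 23, so internal review runs day 23 to 23 + 11 = day 34.
Formatting waits on internal review (finishes day 34), so it starts at day 34 and finishes at 34 + 9 = day 43.
Every task is finished by day 43, which is no later than the deadline of 45, so the schedule is feasible.

Yes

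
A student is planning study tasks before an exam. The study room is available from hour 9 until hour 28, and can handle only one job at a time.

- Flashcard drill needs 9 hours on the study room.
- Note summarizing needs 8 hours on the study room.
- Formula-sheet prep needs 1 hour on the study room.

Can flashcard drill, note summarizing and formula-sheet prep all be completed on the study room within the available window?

The study room window is 28 − 9 = 19 hours.
Running back to back, the jobs need 9 + 8 + 1 = 18 hours on the study room.
Since 18 ≤ 19, they fit within the window.

Yes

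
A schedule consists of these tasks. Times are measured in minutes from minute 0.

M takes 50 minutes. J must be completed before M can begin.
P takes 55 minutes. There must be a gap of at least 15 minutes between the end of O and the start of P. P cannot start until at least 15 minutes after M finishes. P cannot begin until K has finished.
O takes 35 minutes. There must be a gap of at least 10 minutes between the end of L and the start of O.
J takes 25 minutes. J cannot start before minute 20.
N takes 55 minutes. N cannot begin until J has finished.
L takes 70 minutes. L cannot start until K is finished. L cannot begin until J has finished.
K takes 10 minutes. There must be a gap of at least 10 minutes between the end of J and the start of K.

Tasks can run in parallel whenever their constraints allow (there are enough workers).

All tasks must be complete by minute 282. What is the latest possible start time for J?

52

P must finish by minute 282; it takes 55 minutes, so it must start by 282 − 55 = minute 227.
O feeds into P (must start by minute 227, minus 15-minute gap → minute 212); so O must finish by minute 212 and therefore start by minute 177.
L feeds into O (must start by minute 177, minus 10-minute gap → minute 167); so L must finish by minute 167 and therefore start by minute 97.
K has several dependents: L (must start by minute 97); P (must start by minute 227). The earliest of those limits is minute 97, so K must start by 97 − 10 = minute 87.
Since P (must start by minute 227, minus 15-minute gap → minute 212) depends on it, M must finish by minute 212. Backing off its 50-minute duration gives a latest start of minute 162.
To finish by minute 282, N (duration 55) must start no later than minute 227.
J has several dependents: K (must start by minute 87, minus 10-minute gap → minute 77); L (must start by minute 97); M (must start by minute 162); N (must start by minute 227). The earliest of those limits is minute 77, so J must start by 77 − 25 = minute 52.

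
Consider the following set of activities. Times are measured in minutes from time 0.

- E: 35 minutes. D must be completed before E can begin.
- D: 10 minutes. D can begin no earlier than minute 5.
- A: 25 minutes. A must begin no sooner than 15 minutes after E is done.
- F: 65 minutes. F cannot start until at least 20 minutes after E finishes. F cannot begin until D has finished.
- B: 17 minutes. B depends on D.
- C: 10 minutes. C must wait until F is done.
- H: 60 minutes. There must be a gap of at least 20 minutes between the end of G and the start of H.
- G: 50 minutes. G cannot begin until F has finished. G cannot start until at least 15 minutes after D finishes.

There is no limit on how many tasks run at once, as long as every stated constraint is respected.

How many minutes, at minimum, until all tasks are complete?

265

D waits on its own release at minute 5, so it starts at minute 5 and finishes at 5 + 10 = minute 15.
E waits on D (finishes minute 15), so it starts at minute 15 and finishes at 15 + 35 = minute 50.
F needs all of E (finishes minute 50, plus 20-minute gap → minute 70); D (finishes minute 15). That puts its earliest start at minute 70; it finishes at 70 + 65 = minute 135.
G has to wait for F (finishes minute 135); D (finishes minute 15, plus 15-minute gap → minute 30). The latest of these is minute 135, so G runs minute 135 to 135 + 50 = minute 185.
H waits on G (finishes minute 185, plus 20-minute gap → minute 205), so it starts at minute 205 and finishes at 205 + 60 = minute 265.
After F (finishes minute 135), C can start at minute 135 and finishes at minute 145.
After E (finishes minute 50, plus 15-minute gap → minute 65), A can start at minute 65 and finishes at minute 90.
B cannot begin until D (finishes minute 15). It runs from minute 15 to 15 + 17 = minute 32.
All tasks are finished once the last one completes. Finish times: A at 90, B at 32, C at 145, D at 15, E at 50, F at 135, G at 185, H at 265. The latest is minute 265.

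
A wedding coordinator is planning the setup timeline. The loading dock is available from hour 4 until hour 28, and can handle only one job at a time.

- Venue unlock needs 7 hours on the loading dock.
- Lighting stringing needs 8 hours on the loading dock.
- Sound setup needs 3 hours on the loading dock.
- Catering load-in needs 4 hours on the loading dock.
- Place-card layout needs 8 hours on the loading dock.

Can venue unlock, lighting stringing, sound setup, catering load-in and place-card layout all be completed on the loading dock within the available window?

No

The loading dock window is 28 − 4 = 24 hours.
Running back to back, the jobs need 7 + 8 + 3 + 4 + 8 = 30 hours on the loading dock.
Since 30 > 24, they cannot all fit.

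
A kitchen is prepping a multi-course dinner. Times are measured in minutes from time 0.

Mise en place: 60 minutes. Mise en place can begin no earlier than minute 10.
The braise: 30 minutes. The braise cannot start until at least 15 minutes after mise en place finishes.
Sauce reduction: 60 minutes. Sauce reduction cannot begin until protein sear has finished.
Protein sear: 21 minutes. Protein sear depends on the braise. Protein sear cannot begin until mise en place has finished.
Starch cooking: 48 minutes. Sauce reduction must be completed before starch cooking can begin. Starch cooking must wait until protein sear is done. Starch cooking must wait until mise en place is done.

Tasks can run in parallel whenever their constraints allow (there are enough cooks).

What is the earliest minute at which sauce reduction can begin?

136

Mise en place waits on its own release at minute 10, so it starts at minute 10 and finishes at 10 + 60 = minute 70.
After mise en place (finishes minute 70, plus 15-minute gap → minute 85), the braise can start at minute 85 and finishes at minute 115.
Protein sear cannot start until the braise (finishes minute 115); mise en place (finishes minute 70). The controlling bound is minute 115, so protein sear finishes at 115 + 21 = minute 136.
Sauce reduction waits on protein sear (finishes minute 136), so the earliest it can start is minute 136.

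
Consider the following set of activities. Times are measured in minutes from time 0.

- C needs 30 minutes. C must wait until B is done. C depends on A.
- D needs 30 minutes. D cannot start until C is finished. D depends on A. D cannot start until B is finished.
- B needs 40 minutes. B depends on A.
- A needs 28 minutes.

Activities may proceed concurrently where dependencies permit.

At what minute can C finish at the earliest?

98

A has no prerequisites, so it starts at minute 0 and finishes at minute 28.
B cannot begin until A (finishes minute 28). It runs from minute 28 to 28 + 40 = minute 68.
C needs all of B (finishes minute 68); A (finishes minute 28). That puts its earliest start at minute 68; it finishes at 68 + 30 = minute 98.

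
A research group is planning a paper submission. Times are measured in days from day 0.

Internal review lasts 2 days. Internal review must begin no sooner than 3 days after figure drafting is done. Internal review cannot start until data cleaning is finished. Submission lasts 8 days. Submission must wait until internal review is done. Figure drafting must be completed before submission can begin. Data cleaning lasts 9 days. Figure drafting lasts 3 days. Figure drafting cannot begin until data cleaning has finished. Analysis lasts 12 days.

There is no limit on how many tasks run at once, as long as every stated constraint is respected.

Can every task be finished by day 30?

Yes

Analysis can start immediately at day 0; it finishes at day 12.
Data cleaning has no prerequisites, so it starts at day 0 and finishes at day 9.
After data cleaning (finishes day 9), figure drafting can start at day 9 and finishes at day 12.
Internal review has to wait for figure drafting (finishes day 12, plus 3-day gap → day 15); data cleaning (finishes day 9). The latest of these is day 15, so internal review runs day 15 to 15 + 2 = day 17.
Submission cannot start until internal review (finishes day 17); figure drafting (finishes day 12). The controlling bound is day 17, so submission finishes at 17 + 8 = day 25.
Every task is finished by day 25, which is no later than the deadline of 30, so the schedule is feasible.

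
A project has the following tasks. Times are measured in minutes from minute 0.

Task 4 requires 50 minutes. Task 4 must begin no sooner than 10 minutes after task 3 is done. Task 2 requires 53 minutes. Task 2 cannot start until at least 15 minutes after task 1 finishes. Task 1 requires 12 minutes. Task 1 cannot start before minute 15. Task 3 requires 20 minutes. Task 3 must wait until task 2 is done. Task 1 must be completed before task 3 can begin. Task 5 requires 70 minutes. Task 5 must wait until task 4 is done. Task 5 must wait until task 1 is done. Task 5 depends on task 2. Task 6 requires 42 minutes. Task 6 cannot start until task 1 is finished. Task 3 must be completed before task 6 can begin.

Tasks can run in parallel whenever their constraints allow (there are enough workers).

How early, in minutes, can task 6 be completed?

After its own release at minute 15, task 1 can start at minute 15 and finishes at minute 27.
Task 2 cannot begin until task 1 (finishes minute 27, plus 15-minute gap → minute 42). It runs from minute 42 to 42 + 53 = minute 95.
For task 3: task 2 (finishes minute 95); task 1 (finishes minute 27). Taking the maximum gives a start of minute 95, and it finishes at 95 + 20 = minute 115.
Task 6 has to wait for task 1 (finishes minute 27); task 3 (finishes minute 115). The latest of these is minute 115, so task 6 runs minute 115 to 115 + 42 = minute 157.

157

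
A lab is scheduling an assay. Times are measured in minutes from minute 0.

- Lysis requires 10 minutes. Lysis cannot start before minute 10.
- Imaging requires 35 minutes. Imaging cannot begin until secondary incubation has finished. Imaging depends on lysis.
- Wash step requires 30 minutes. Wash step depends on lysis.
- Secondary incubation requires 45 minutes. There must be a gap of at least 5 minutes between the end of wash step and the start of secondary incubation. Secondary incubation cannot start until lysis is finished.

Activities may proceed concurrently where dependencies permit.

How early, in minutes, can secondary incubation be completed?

After its own release at minute 10, lysis can start at minute 10 and finishes at minute 20.
Wash step waits on lysis (finishes minute 20), so it starts at minute 20 and finishes at 20 + 30 = minute 50.
Secondary incubation needs all of wash step (finishes minute 50, plus 5-minute gap → minute 55); lysis (finishes minute 20). That puts its earliest start at minute 55; it finishes at 55 + 45 = minute 100.

100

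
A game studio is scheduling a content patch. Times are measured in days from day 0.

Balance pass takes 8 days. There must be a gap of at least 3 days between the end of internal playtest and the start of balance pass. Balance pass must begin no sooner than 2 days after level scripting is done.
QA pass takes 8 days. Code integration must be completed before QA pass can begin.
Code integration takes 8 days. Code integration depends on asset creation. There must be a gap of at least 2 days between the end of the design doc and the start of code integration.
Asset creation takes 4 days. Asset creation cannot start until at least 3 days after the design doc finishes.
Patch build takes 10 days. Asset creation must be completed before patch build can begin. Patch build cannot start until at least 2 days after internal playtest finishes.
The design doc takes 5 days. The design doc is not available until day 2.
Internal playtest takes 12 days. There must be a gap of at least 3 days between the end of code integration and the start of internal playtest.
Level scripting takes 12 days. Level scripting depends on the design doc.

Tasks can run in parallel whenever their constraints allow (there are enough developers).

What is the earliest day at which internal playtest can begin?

The design doc cannot begin until its own release at day 2. It runs from day 2 to 2 + 5 = day 7.
Asset creation cannot begin until the design doc (finishes day 7, plus 3-day gap → day 10). It runs from day 10 to 10 + 4 = day 14.
For code integration: asset creation (finishes day 14); the design doc (finishes day 7, plus 2-day gap → day 9). Taking the maximum gives a start of day 14, and it finishes at 14 + 8 = day 22.
Internal playtest waits on code integration (finishes day 22, plus 3-day gap → day 25), so the earliest it can start is day 25.

25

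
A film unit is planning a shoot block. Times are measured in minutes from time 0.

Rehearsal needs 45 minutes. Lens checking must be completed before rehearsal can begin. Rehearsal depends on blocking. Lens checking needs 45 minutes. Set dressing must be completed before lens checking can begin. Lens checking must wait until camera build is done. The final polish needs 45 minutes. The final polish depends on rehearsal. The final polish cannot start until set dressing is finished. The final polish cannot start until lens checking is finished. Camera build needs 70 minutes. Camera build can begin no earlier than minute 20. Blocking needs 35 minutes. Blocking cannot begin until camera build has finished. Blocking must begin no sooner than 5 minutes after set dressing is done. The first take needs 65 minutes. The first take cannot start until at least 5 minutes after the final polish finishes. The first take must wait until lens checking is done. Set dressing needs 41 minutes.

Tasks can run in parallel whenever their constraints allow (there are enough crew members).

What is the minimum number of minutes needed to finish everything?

295

Camera build cannot begin until its own release at minute 20. It runs from minute 20 to 20 + 70 = minute 90.
Nothing blocks set dressing, so it runs from minute 0 to minute 41.
Blocking cannot start until camera build (finishes minute 90); set dressing (finishes minute 41, plus 5-minute gap → minute 46). The controlling bound is minute 90, so blocking finishes at 90 + 35 = minute 125.
Lens checking cannot start until set dressing (finishes minute 41); camera build (finishes minute 90). The controlling bound is minute 90, so lens checking finishes at 90 + 45 = minute 135.
Rehearsal cannot start until lens checking (finishes minute 135); blocking (finishes minute 125). The controlling bound is minute 135, so rehearsal finishes at 135 + 45 = minute 180.
The final polish has to wait for rehearsal (finishes minute 180); set dressing (finishes minute 41); lens checking (finishes minute 135). The latest of these is minute 180, so the final polish runs minute 180 to 180 + 45 = minute 225.
For the first take: the final polish (finishes minute 225, plus 5-minute gap → minute 230); lens checking (finishes minute 135). Taking the maximum gives a start of minute 230, and it finishes at 230 + 65 = minute 295.
All tasks are finished once the last one completes. Finish times: Set dressing at 41, Camera build at 90, Lens checking at 135, Blocking at 125, Rehearsal at 180, The final polish at 225, The first take at 295. The latest is minute 295.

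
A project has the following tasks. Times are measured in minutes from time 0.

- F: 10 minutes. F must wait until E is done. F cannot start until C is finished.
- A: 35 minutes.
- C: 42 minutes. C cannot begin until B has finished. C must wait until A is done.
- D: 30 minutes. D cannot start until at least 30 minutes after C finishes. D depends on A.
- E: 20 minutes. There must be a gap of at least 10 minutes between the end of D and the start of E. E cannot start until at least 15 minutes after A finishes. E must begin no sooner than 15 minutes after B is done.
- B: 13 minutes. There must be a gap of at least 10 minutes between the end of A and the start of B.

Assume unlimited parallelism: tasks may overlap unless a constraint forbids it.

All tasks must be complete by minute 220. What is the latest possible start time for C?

78

F has no dependents, so it just needs to finish by minute 220. Starting by 220 − 10 = minute 210 achieves that.
E feeds into F (must start by minute 210); so E must finish by minute 210 and therefore start by minute 190.
D must finish before E (must start by minute 190, minus 10-minute gap → minute 180). With a 30-minute duration, D must start by 180 − 30 = minute 150.
For C: D (must start by minute 150, minus 30-minute gap → minute 120); F (must start by minute 210). The most restrictive is minute 120; with a 42-minute duration, C must start by minute 78.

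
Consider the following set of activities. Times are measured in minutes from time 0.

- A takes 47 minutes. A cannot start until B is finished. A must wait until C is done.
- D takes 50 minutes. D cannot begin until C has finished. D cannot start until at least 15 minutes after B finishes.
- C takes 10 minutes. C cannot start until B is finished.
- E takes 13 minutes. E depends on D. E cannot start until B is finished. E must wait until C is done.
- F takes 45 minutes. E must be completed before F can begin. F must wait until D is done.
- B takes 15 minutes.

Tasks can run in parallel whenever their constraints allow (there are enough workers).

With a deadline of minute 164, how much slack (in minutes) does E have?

26

B can start immediately at minute 0; it finishes at minute 15.
C waits on B (finishes minute 15), so it starts at minute 15 and finishes at 15 + 10 = minute 25.
For D: C (finishes minute 25); B (finishes minute 15, plus 15-minute gap → minute 30). Taking the maximum gives a start of minute 30, and it finishes at 30 + 50 = minute 80.
For E: D (finishes minute 80); B (finishes minute 15); C (finishes minute 25). Taking the maximum gives a start of minute 80, and it finishes at 80 + 13 = minute 93.

Working backward from the deadline:
Nothing follows F; the deadline of minute 164 is its only limit. It must start by 164 − 45 = minute 119.
E feeds into F (must start by minute 119); so E must finish by minute 119 and therefore start by minute 106.
So E can start as early as minute 80 and as late as minute 106, giving 106 − 80 = 26 minutes of slack.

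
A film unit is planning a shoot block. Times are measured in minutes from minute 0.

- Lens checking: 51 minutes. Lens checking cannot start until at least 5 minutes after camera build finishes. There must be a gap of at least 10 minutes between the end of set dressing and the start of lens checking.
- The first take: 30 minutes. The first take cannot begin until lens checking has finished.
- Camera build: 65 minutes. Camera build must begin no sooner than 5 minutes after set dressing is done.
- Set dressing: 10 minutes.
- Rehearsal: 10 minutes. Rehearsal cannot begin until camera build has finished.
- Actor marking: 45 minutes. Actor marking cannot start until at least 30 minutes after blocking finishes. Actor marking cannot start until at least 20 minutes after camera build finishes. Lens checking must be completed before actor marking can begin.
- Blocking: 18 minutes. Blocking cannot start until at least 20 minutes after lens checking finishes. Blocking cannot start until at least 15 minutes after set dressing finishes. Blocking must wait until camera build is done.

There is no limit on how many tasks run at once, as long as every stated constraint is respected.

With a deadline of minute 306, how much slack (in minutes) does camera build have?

Set dressing can start immediately at minute 0; it finishes at minute 10.
Camera build waits on set dressing (finishes minute 10, plus 5-minute gap → minute 15), so it starts at minute 15 and finishes at 15 + 65 = minute 80.

Working backward from the deadline:
Actor marking must finish by minute 306; it takes 45 minutes, so it must start by 306 − 45 = minute 261.
Since actor marking (must start by minute 261, minus 30-minute gap → minute 231) depends on it, blocking must finish by minute 231. Backing off its 18-minute duration gives a latest start of minute 213.
The first take has no dependents, so it just needs to finish by minute 306. Starting by 306 − 30 = minute 276 achieves that.
Lens checking feeds blocking (must start by minute 213, minus 20-minute gap → minute 193); actor marking (must start by minute 261); the first take (must start by minute 276). Taking the minimum, lens checking must finish by minute 193 and start by 193 − 51 = minute 142.
Rehearsal must finish by minute 306; it takes 10 minutes, so it must start by 306 − 10 = minute 296.
For camera build: lens checking (must start by minute 142, minus 5-minute gap → minute 137); blocking (must start by minute 213); actor marking (must start by minute 261, minus 20-minute gap → minute 241); rehearsal (must start by minute 296). The most restrictive is minute 137; with a 65-minute duration, camera build must start by minute 72.
So camera build can start as early as minute 15 and as late as minute 72, giving 72 − 15 = 57 minutes of slack.

57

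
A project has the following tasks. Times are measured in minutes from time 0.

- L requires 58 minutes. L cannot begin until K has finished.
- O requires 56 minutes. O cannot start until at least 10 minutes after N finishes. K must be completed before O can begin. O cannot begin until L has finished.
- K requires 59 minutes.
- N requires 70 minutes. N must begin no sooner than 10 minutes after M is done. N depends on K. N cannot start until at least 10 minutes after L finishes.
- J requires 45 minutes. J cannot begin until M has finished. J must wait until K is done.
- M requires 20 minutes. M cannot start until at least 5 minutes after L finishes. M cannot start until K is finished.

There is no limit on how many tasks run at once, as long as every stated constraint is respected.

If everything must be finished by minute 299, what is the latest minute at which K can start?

J has no dependents, so it just needs to finish by minute 299. Starting by 299 − 45 = minute 254 achieves that.
Nothing follows O; the deadline of minute 299 is its only limit. It must start by 299 − 56 = minute 243.
Since O (must start by minute 243, minus 10-minute gap → minute 233) depends on it, N must finish by minute 233. Backing off its 70-minute duration gives a latest start of minute 163.
For M: J (must start by minute 254); N (must start by minute 163, minus 10-minute gap → minute 153). The most restrictive is minute 153; with a 20-minute duration, M must start by minute 133.
L must finish in time for M (must start by minute 133, minus 5-minute gap → minute 128); N (must start by minute 163, minus 10-minute gap → minute 153); O (must start by minute 243). The tightest is minute 128, so L must start by 128 − 58 = minute 70.
K feeds J (must start by minute 254); L (must start by minute 70); M (must start by minute 133); N (must start by minute 163); O (must start by minute 243). Taking the minimum, K must finish by minute 70 and start by 70 − 59 = minute 11.

11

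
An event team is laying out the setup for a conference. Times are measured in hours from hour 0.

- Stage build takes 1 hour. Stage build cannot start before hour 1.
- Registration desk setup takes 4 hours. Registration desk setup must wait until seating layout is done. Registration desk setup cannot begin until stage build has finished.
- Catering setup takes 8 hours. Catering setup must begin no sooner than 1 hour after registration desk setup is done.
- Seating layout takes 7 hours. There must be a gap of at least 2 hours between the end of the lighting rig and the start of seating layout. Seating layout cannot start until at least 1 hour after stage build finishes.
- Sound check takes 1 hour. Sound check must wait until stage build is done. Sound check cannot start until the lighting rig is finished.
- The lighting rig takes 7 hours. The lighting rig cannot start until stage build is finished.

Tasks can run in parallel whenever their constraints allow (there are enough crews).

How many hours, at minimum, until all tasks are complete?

31

After its own release at hour 1, stage build can start at hour 1 and finishes at hour 2.
The lighting rig waits on stage build (finishes hour 2), so it starts at hour 2 and finishes at 2 + 7 = hour 9.
Sound check needs all of stage build (finishes hour 2); the lighting rig (finishes hour 9). That puts its earliest start at hour 9; it finishes at 9 + 1 = hour 10.
For seating layout: the lighting rig (finishes hour 9, plus 2-hour gap → hour 11); stage build (finishes hour 2, plus 1-hour gap → hour 3). Taking the maximum gives a start of hour 11, and it finishes at 11 + 7 = hour 18.
Registration desk setup has to wait for seating layout (finishes hour 18); stage build (finishes hour 2). The latest of these is hour 18, so registration desk setup runs hour 18 to 18 + 4 = hour 22.
After registration desk setup (finishes hour 22, plus 1-hour gap → hour 23), catering setup can start at hour 23 and finishes at hour 31.
All tasks are finished once the last one completes. Finish times: Stage build at 2, The lighting rig at 9, Seating layout at 18, Registration desk setup at 22, Catering setup at 31, Sound check at 10. The latest is hour 31.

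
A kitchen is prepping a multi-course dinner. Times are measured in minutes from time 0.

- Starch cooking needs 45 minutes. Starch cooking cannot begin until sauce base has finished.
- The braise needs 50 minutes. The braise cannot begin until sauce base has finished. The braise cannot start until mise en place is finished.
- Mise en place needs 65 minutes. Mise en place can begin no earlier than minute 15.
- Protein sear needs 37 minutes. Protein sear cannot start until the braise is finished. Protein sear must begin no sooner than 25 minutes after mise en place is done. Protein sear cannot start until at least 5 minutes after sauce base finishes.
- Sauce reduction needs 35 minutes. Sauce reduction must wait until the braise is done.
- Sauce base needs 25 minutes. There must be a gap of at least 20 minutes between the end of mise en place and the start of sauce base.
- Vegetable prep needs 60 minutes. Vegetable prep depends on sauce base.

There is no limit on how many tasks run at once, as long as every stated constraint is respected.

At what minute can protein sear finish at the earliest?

After its own release at minute 15, mise en place can start at minute 15 and finishes at minute 80.
Sauce base waits on mise en place (finishes minute 80, plus 20-minute gap → minute 100), so it starts at minute 100 and finishes at 100 + 25 = minute 125.
The braise cannot start until sauce base (finishes minute 125); mise en place (finishes minute 80). The controlling bound is minute 125, so the braise finishes at 125 + 50 = minute 175.
Protein sear cannot start until the braise (finishes minute 175); mise en place (finishes minute 80, plus 25-minute gap → minute 105); sauce base (finishes minute 125, plus 5-minute gap → minute 130). The controlling bound is minute 175, so protein sear finishes at 175 + 37 = minute 212.

212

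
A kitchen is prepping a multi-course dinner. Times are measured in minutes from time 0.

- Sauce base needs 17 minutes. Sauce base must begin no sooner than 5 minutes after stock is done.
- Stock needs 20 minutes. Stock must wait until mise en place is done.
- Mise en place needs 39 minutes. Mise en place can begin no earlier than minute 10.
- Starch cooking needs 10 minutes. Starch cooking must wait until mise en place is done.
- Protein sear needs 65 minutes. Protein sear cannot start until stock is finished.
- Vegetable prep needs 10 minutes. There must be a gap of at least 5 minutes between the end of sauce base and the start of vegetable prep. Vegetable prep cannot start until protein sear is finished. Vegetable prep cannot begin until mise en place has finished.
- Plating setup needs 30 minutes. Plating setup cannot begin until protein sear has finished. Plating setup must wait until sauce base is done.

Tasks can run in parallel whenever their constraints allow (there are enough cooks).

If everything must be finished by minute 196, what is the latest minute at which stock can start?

To finish by minute 196, vegetable prep (duration 10) must start no later than minute 186.
Plating setup must finish by minute 196; it takes 30 minutes, so it must start by 196 − 30 = minute 166.
Sauce base has several dependents: vegetable prep (must start by minute 186, minus 5-minute gap → minute 181); plating setup (must start by minute 166). The earliest of those limits is minute 166, so sauce base must start by 166 − 17 = minute 149.
For protein sear: vegetable prep (must start by minute 186); plating setup (must start by minute 166). The most restrictive is minute 166; with a 65-minute duration, protein sear must start by minute 101.
For stock: sauce base (must start by minute 149, minus 5-minute gap → minute 144); protein sear (must start by minute 101). The most restrictive is minute 101; with a 20-minute duration, stock must start by minute 81.

81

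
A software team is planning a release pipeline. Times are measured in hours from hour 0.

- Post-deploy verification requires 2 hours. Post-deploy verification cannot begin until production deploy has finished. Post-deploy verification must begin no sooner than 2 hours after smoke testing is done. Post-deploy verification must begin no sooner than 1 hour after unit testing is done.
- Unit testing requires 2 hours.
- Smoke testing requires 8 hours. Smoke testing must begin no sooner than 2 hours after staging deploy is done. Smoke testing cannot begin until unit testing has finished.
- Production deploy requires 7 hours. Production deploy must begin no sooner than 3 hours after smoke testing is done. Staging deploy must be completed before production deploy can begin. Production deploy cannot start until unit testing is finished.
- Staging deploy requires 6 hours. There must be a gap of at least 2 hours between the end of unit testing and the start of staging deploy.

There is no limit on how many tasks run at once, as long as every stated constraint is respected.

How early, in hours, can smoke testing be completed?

Nothing blocks unit testing, so it runs from hour 0 to hour 2.
Staging deploy cannot begin until unit testing (finishes hour 2, plus 2-hour gap → hour 4). It runs from hour 4 to 4 + 6 = hour 10.
Smoke testing has to wait for staging deploy (finishes hour 10, plus 2-hour gap → hour 12); unit testing (finishes hour 2). The latest of these is hour 12, so smoke testing runs hour 12 to 12 + 8 = hour 20.

20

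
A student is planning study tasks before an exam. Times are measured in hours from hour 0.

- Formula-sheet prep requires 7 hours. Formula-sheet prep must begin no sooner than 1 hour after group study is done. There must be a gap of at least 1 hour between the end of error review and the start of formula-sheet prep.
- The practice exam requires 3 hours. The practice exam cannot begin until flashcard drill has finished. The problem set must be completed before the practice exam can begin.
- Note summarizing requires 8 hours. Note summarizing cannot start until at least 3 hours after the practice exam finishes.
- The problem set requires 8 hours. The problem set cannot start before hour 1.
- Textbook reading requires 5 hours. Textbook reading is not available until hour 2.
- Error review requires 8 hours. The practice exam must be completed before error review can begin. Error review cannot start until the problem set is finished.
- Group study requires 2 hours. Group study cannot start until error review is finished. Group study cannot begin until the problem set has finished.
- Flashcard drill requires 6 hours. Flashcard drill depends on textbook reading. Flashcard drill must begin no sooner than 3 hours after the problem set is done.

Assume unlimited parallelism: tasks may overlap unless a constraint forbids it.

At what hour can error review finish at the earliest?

The problem set cannot begin until its own release at hour 1. It runs from hour 1 to 1 + 8 = hour 9.
Textbook reading waits on its own release at hour 2, so it starts at hour 2 and finishes at 2 + 5 = hour 7.
Flashcard drill needs all of textbook reading (finishes hour 7); the problem set (finishes hour 9, plus 3-hour gap → hour 12). That puts its earliest start at hour 12; it finishes at 12 + 6 = hour 18.
The practice exam cannot start until flashcard drill (finishes hour 18); the problem set (finishes hour 9). The controlling bound is hour 18, so the practice exam finishes at 18 + 3 = hour 21.
Error review has to wait for the practice exam (finishes hour 21); the problem set (finishes hour 9). The latest of these is hour 21, so error review runs hour 21 to 21 + 8 = hour 29.

29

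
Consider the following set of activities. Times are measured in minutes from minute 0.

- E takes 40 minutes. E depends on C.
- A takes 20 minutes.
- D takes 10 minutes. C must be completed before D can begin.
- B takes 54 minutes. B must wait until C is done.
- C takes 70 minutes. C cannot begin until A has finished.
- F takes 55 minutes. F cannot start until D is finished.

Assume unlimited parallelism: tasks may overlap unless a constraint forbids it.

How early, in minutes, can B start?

90

A can start immediately at minute 0; it finishes at minute 20.
After A (finishes minute 20), C can start at minute 20 and finishes at minute 90.
B waits on C (finishes minute 90), so the earliest it can start is minute 90.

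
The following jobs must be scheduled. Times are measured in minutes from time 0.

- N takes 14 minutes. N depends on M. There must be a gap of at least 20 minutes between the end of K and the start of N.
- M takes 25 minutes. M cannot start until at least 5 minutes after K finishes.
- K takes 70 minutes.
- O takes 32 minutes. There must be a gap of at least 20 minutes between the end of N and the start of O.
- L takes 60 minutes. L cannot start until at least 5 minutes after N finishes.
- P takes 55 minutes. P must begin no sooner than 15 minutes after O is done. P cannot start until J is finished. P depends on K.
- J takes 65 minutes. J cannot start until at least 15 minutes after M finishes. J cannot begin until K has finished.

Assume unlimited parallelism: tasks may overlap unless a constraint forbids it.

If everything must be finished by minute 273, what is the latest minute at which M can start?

112

P has no dependents, so it just needs to finish by minute 273. Starting by 273 − 55 = minute 218 achieves that.
J must finish before P (must start by minute 218). With a 65-minute duration, J must start by 218 − 65 = minute 153.
L must finish by minute 273; it takes 60 minutes, so it must start by 273 − 60 = minute 213.
O has to be done before P (must start by minute 218, minus 15-minute gap → minute 203). That means finishing by minute 203, i.e. starting by 203 − 32 = minute 171.
N feeds L (must start by minute 213, minus 5-minute gap → minute 208); O (must start by minute 171, minus 20-minute gap → minute 151). Taking the minimum, N must finish by minute 151 and start by 151 − 14 = minute 137.
M must finish in time for J (must start by minute 153, minus 15-minute gap → minute 138); N (must start by minute 137). The tightest is minute 137, so M must start by 137 − 25 = minute 112.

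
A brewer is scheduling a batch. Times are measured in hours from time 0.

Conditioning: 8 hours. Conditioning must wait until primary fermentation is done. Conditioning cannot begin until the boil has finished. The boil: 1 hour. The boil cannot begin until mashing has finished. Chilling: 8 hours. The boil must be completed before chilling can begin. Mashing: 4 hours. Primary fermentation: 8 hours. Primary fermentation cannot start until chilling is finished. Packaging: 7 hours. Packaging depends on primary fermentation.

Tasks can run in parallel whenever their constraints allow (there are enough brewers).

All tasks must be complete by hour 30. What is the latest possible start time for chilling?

6

Conditioning has no dependents, so it just needs to finish by hour 30. Starting by 30 − 8 = hour 22 achieves that.
Nothing follows packaging; the deadline of hour 30 is its only limit. It must start by 30 − 7 = hour 23.
Primary fermentation feeds conditioning (must start by hour 22); packaging (must start by hour 23). Taking the minimum, primary fermentation must finish by hour 22 and start by 22 − 8 = hour 14.
Since primary fermentation (must start by hour 14) depends on it, chilling must finish by hour 14. Backing off its 8-hour duration gives a latest start of hour 6.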